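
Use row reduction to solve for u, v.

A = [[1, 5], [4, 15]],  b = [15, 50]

(5, 2)

Forward elimination on [A|b]:
R2 <- R2 - (4)*R1:  [   0   -5  -10 ]
Row echelon form:
[ 1   5  |   15 ]
[ 0  -5  |  -10 ]
Back-substitution:
v = (-10) / -5 = 2
u = (15 - (5)*(2)) / 1 = 5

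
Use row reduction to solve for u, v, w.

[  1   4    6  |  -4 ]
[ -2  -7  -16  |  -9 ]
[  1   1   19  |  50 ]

(-2, -5, 3)

Forward elimination on [A|b]:
R2 <- R2 - (-2)*R1:  [   0    1   -4  -17 ]
R3 <- R3 - (1)*R1:  [  0  -3  13  54 ]
R3 <- R3 - (-3)*R2:  [ 0  0  1  3 ]
Row echelon form:
[ 1  4   6  |   -4 ]
[ 0  1  -4  |  -17 ]
[ 0  0   1  |    3 ]
Back-substitution:
w = (3) / 1 = 3
v = (-17 - (-4)*(3)) / 1 = -5
u = (-4 - (4)*(-5) - (6)*(3)) / 1 = -2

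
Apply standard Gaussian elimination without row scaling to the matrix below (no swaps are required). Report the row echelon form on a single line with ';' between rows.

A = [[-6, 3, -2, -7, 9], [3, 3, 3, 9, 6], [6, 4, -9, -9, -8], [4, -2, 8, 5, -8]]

Forward elimination:
R2 <- R2 - (-1/2)*R1:  [    0   9/2     2  11/2  21/2 ]
R3 <- R3 - (-1)*R1:  [   0    7  -11  -16    1 ]
R4 <- R4 - (-2/3)*R1:  [    0     0  20/3   1/3    -2 ]
R3 <- R3 - (14/9)*R2:  [      0       0  -127/9  -221/9   -46/3 ]
R4 <- R4 - (-60/127)*R3:  [         0          0          0  -1431/127  -1174/127 ]
Row echelon form:
[ -6    3      -2         -7          9 ]
[  0  9/2       2       11/2       21/2 ]
[  0    0  -127/9     -221/9      -46/3 ]
[  0    0       0  -1431/127  -1174/127 ]

REF = [-6 3 -2 -7 9; 0 9/2 2 11/2 21/2; 0 0 -127/9 -221/9 -46/3; 0 0 0 -1431/127 -1174/127]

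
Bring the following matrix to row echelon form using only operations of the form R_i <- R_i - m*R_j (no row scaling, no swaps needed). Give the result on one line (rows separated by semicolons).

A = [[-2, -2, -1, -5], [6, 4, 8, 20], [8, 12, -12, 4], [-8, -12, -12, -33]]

Forward elimination:
R2 <- R2 - (-3)*R1:  [  0  -2   5   5 ]
R3 <- R3 - (-4)*R1:  [   0    4  -16  -16 ]
R4 <- R4 - (4)*R1:  [   0   -4   -8  -13 ]
R3 <- R3 - (-2)*R2:  [  0   0  -6  -6 ]
R4 <- R4 - (2)*R2:  [   0    0  -18  -23 ]
R4 <- R4 - (3)*R3:  [  0   0   0  -5 ]
Row echelon form:
[ -2  -2  -1  -5 ]
[  0  -2   5   5 ]
[  0   0  -6  -6 ]
[  0   0   0  -5 ]

REF = [-2 -2 -1 -5; 0 -2 5 5; 0 0 -6 -6; 0 0 0 -5]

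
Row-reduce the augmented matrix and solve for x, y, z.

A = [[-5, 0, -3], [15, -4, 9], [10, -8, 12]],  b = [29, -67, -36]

(-4, -5, -3)

Forward elimination on [A|b]:
R2 <- R2 - (-3)*R1:  [  0  -4   0  20 ]
R3 <- R3 - (-2)*R1:  [  0  -8   6  22 ]
R3 <- R3 - (2)*R2:  [   0    0    6  -18 ]
Row echelon form:
[ -5   0  -3  |   29 ]
[  0  -4   0  |   20 ]
[  0   0   6  |  -18 ]
Back-substitution:
z = (-18) / 6 = -3
y = (20) / -4 = -5
x = (29 - (-3)*(-3)) / -5 = -4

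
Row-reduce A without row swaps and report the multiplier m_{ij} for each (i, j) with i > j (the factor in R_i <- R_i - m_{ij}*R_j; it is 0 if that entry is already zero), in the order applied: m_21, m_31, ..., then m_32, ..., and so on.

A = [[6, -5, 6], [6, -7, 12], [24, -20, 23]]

multipliers: 1, 4, 0

Forward elimination:
R2 <- R2 - (1)*R1:  [  0  -2   6 ]
R3 <- R3 - (4)*R1:  [  0   0  -1 ]
R3: entry in column 2 is already 0 -> m_{32} = 0 (no row operation needed)
Multipliers (in order of application): m_{21} = 1, m_{31} = 4, m_{32} = 0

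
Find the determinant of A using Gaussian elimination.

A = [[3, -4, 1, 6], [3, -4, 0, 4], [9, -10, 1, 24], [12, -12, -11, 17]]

Forward elimination:
R2 <- R2 - (1)*R1:  [  0   0  -1  -2 ]
R3 <- R3 - (3)*R1:  [  0   2  -2   6 ]
R4 <- R4 - (4)*R1:  [   0    4  -15   -7 ]
R2 <-> R3   (pivot in column 2 was zero)
[ 3  -4    1   6 ]
[ 0   2   -2   6 ]
[ 0   0   -1  -2 ]
[ 0   4  -15  -7 ]
R4 <- R4 - (2)*R2:  [   0    0  -11  -19 ]
R4 <- R4 - (11)*R3:  [ 0  0  0  3 ]
Upper-triangular form:
[ 3  -4   1   6 ]
[ 0   2  -2   6 ]
[ 0   0  -1  -2 ]
[ 0   0   0   3 ]
det(A) = (-1)^1 * (3) * (2) * (-1) * (3) = 18  (1 row swap -> sign -1)

det(A) = 18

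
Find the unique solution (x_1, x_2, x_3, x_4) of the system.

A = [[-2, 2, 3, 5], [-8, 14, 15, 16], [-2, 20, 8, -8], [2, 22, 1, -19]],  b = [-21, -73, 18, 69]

(5, 1, -1, -2)

Forward elimination on [A|b]:
R2 <- R2 - (4)*R1:  [  0   6   3  -4  11 ]
R3 <- R3 - (1)*R1:  [   0   18    5  -13   39 ]
R4 <- R4 - (-1)*R1:  [   0   24    4  -14   48 ]
R3 <- R3 - (3)*R2:  [  0   0  -4  -1   6 ]
R4 <- R4 - (4)*R2:  [  0   0  -8   2   4 ]
R4 <- R4 - (2)*R3:  [  0   0   0   4  -8 ]
Row echelon form:
[ -2  2   3   5  |  -21 ]
[  0  6   3  -4  |   11 ]
[  0  0  -4  -1  |    6 ]
[  0  0   0   4  |   -8 ]
Back-substitution:
x_4 = (-8) / 4 = -2
x_3 = (6 - (-1)*(-2)) / -4 = -1
x_2 = (11 - (3)*(-1) - (-4)*(-2)) / 6 = 1
x_1 = (-21 - (2)*(1) - (3)*(-1) - (5)*(-2)) / -2 = 5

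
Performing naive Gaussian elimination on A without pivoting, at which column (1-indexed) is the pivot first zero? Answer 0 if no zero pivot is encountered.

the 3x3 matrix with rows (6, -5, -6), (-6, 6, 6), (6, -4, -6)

Naive forward elimination:
R2 <- R2 - (-1)*R1:  [ 0  1  0 ]
R3 <- R3 - (1)*R1:  [ 0  1  0 ]
R3 <- R3 - (1)*R2:  [ 0  0  0 ]
Matrix at this point:
[ 6  -5  -6 ]
[ 0   1   0 ]
[ 0   0   0 ]
Pivot entry (3,3) in the last row is zero and there are no rows below to swap with -> zero pivot in column 3 (A is singular).

first zero-pivot column = 3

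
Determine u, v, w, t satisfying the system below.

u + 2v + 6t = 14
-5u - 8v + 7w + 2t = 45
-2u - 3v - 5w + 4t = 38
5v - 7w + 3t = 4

Forward elimination on [A|b]:
R2 <- R2 - (-5)*R1:  [   0    2    7   32  115 ]
R3 <- R3 - (-2)*R1:  [  0   1  -5  16  66 ]
R3 <- R3 - (1/2)*R2:  [     0      0  -17/2      0   17/2 ]
R4 <- R4 - (5/2)*R2:  [      0       0   -49/2     -77  -567/2 ]
R4 <- R4 - (49/17)*R3:  [    0     0     0   -77  -308 ]
Row echelon form:
[ 1  2      0    6  |    14 ]
[ 0  2      7   32  |   115 ]
[ 0  0  -17/2    0  |  17/2 ]
[ 0  0      0  -77  |  -308 ]
Back-substitution:
t = (-308) / -77 = 4
w = (17/2) / (-17/2) = -1
v = (115 - (7)*(-1) - (32)*(4)) / 2 = -3
u = (14 - (2)*(-3) - (6)*(4)) / 1 = -4

(-4, -3, -1, 4)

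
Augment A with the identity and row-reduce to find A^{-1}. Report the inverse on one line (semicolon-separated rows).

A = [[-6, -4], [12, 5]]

Gauss-Jordan on [A | I]:
R1 <- (1/-6)*R1:  [    1   2/3  |  -1/6     0 ]
R2 <- R2 - (12)*R1:  [  0  -3  |   2   1 ]
R2 <- (1/-3)*R2:  [    0     1  |  -2/3  -1/3 ]
R1 <- R1 - (2/3)*R2:  [    1     0  |  5/18   2/9 ]
Right block of [I | A^{-1}] is the inverse:
[ 5/18   2/9 ]
[ -2/3  -1/3 ]

inverse = [5/18 2/9; -2/3 -1/3]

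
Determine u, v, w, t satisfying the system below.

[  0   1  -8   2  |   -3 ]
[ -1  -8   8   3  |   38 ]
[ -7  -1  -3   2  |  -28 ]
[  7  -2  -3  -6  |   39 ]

(5, -5, 0, 1)

Forward elimination on [A|b]:
R1 <-> R2   (pivot in column 1 was zero)
[ -1  -8   8   3   38 ]
[  0   1  -8   2   -3 ]
[ -7  -1  -3   2  -28 ]
[  7  -2  -3  -6   39 ]
R3 <- R3 - (7)*R1:  [    0    55   -59   -19  -294 ]
R4 <- R4 - (-7)*R1:  [   0  -58   53   15  305 ]
R3 <- R3 - (55)*R2:  [    0     0   381  -129  -129 ]
R4 <- R4 - (-58)*R2:  [    0     0  -411   131   131 ]
R4 <- R4 - (-137/127)*R3:  [         0          0          0  -1036/127  -1036/127 ]
Row echelon form:
[ -1  -8    8          3  |         38 ]
[  0   1   -8          2  |         -3 ]
[  0   0  381       -129  |       -129 ]
[  0   0    0  -1036/127  |  -1036/127 ]
Back-substitution:
t = (-1036/127) / (-1036/127) = 1
w = (-129 - (-129)*(1)) / 381 = 0
v = (-3 - (-8)*(0) - (2)*(1)) / 1 = -5
u = (38 - (-8)*(-5) - (8)*(0) - (3)*(1)) / -1 = 5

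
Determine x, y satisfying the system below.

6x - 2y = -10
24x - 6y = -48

Forward elimination on [A|b]:
R2 <- R2 - (4)*R1:  [  0   2  -8 ]
Row echelon form:
[ 6  -2  |  -10 ]
[ 0   2  |   -8 ]
Back-substitution:
y = (-8) / 2 = -4
x = (-10 - (-2)*(-4)) / 6 = -3

(-3, -4)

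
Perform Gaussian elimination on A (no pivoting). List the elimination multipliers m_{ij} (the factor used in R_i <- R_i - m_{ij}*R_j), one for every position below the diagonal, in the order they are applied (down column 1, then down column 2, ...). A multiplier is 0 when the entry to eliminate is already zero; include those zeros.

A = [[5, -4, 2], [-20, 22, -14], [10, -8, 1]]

Forward elimination:
R2 <- R2 - (-4)*R1:  [  0   6  -6 ]
R3 <- R3 - (2)*R1:  [  0   0  -3 ]
R3: entry in column 2 is already 0 -> m_{32} = 0 (no row operation needed)
Multipliers (in order of application): m_{21} = -4, m_{31} = 2, m_{32} = 0

multipliers: -4, 2, 0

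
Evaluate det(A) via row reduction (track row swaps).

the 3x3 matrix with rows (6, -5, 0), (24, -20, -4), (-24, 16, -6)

det(A) = -96

Forward elimination:
R2 <- R2 - (4)*R1:  [  0   0  -4 ]
R3 <- R3 - (-4)*R1:  [  0  -4  -6 ]
R2 <-> R3   (pivot in column 2 was zero)
[ 6  -5   0 ]
[ 0  -4  -6 ]
[ 0   0  -4 ]
Upper-triangular form:
[ 6  -5   0 ]
[ 0  -4  -6 ]
[ 0   0  -4 ]
det(A) = (-1)^1 * (6) * (-4) * (-4) = -96  (1 row swap -> sign -1)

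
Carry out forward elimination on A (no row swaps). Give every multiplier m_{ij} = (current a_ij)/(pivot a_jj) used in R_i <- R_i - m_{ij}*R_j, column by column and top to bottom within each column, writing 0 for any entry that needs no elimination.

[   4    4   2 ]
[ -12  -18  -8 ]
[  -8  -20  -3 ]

multipliers: -3, -2, 2

Forward elimination:
R2 <- R2 - (-3)*R1:  [  0  -6  -2 ]
R3 <- R3 - (-2)*R1:  [   0  -12    1 ]
R3 <- R3 - (2)*R2:  [ 0  0  5 ]
Multipliers (in order of application): m_{21} = -3, m_{31} = -2, m_{32} = 2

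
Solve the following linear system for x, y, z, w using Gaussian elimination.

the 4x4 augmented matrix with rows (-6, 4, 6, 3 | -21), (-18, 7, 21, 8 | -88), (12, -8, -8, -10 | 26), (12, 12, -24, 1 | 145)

(3, 3, -3, 1)

Forward elimination on [A|b]:
R2 <- R2 - (3)*R1:  [   0   -5    3   -1  -25 ]
R3 <- R3 - (-2)*R1:  [   0    0    4   -4  -16 ]
R4 <- R4 - (-2)*R1:  [   0   20  -12    7  103 ]
R4 <- R4 - (-4)*R2:  [ 0  0  0  3  3 ]
Row echelon form:
[ -6   4  6   3  |  -21 ]
[  0  -5  3  -1  |  -25 ]
[  0   0  4  -4  |  -16 ]
[  0   0  0   3  |    3 ]
Back-substitution:
w = (3) / 3 = 1
z = (-16 - (-4)*(1)) / 4 = -3
y = (-25 - (3)*(-3) - (-1)*(1)) / -5 = 3
x = (-21 - (4)*(3) - (6)*(-3) - (3)*(1)) / -6 = 3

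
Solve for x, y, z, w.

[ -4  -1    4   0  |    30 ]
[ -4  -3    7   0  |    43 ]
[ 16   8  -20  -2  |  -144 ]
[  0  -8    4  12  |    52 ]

(-4, -2, 3, 2)

Forward elimination on [A|b]:
R2 <- R2 - (1)*R1:  [  0  -2   3   0  13 ]
R3 <- R3 - (-4)*R1:  [   0    4   -4   -2  -24 ]
R3 <- R3 - (-2)*R2:  [  0   0   2  -2   2 ]
R4 <- R4 - (4)*R2:  [  0   0  -8  12   0 ]
R4 <- R4 - (-4)*R3:  [ 0  0  0  4  8 ]
Row echelon form:
[ -4  -1  4   0  |  30 ]
[  0  -2  3   0  |  13 ]
[  0   0  2  -2  |   2 ]
[  0   0  0   4  |   8 ]
Back-substitution:
w = (8) / 4 = 2
z = (2 - (-2)*(2)) / 2 = 3
y = (13 - (3)*(3)) / -2 = -2
x = (30 - (-1)*(-2) - (4)*(3)) / -4 = -4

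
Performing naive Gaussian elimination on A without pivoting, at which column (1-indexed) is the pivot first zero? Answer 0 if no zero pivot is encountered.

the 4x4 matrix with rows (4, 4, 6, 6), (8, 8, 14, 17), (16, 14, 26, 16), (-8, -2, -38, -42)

Naive forward elimination:
R2 <- R2 - (2)*R1:  [ 0  0  2  5 ]
R3 <- R3 - (4)*R1:  [  0  -2   2  -8 ]
R4 <- R4 - (-2)*R1:  [   0    6  -26  -30 ]
Matrix at this point:
[ 4   4    6    6 ]
[ 0   0    2    5 ]
[ 0  -2    2   -8 ]
[ 0   6  -26  -30 ]
Pivot entry (2,2) is zero but row 3 has -2 in column 2 -> naive elimination stops; a row interchange (e.g. R2 <-> R3) would be required here.

first zero-pivot column = 2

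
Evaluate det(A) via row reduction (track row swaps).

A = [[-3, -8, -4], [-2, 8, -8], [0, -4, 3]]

Forward elimination:
R2 <- R2 - (2/3)*R1:  [     0   40/3  -16/3 ]
R3 <- R3 - (-3/10)*R2:  [   0    0  7/5 ]
Upper-triangular form:
[ -3    -8     -4 ]
[  0  40/3  -16/3 ]
[  0     0    7/5 ]
det(A) = (-1)^0 * (-3) * (40/3) * (7/5) = -56  (0 row swaps -> sign +1)

det(A) = -56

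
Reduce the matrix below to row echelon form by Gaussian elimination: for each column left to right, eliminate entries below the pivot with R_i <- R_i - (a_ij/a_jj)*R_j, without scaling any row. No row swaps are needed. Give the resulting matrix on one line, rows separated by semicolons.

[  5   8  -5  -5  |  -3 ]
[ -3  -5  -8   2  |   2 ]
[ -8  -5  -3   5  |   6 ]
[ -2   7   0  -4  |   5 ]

Forward elimination:
R2 <- R2 - (-3/5)*R1:  [    0  -1/5   -11    -1   1/5 ]
R3 <- R3 - (-8/5)*R1:  [    0  39/5   -11    -3   6/5 ]
R4 <- R4 - (-2/5)*R1:  [    0  51/5    -2    -6  19/5 ]
R3 <- R3 - (-39)*R2:  [    0     0  -440   -42     9 ]
R4 <- R4 - (-51)*R2:  [    0     0  -563   -57    14 ]
R4 <- R4 - (563/440)*R3:  [        0         0         0  -717/220  1093/440 ]
Row echelon form:
[ 5     8    -5        -5  |        -3 ]
[ 0  -1/5   -11        -1  |       1/5 ]
[ 0     0  -440       -42  |         9 ]
[ 0     0     0  -717/220  |  1093/440 ]

REF = [5 8 -5 -5 -3; 0 -1/5 -11 -1 1/5; 0 0 -440 -42 9; 0 0 0 -717/220 1093/440]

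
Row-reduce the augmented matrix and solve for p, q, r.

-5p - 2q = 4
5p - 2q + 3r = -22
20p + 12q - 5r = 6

(-2, 3, -2)

Forward elimination on [A|b]:
R2 <- R2 - (-1)*R1:  [   0   -4    3  -18 ]
R3 <- R3 - (-4)*R1:  [  0   4  -5  22 ]
R3 <- R3 - (-1)*R2:  [  0   0  -2   4 ]
Row echelon form:
[ -5  -2   0  |    4 ]
[  0  -4   3  |  -18 ]
[  0   0  -2  |    4 ]
Back-substitution:
r = (4) / -2 = -2
q = (-18 - (3)*(-2)) / -4 = 3
p = (4 - (-2)*(3)) / -5 = -2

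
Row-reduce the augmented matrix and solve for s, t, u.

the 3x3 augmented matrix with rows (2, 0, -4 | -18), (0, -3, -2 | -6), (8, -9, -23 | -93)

Forward elimination on [A|b]:
R3 <- R3 - (4)*R1:  [   0   -9   -7  -21 ]
R3 <- R3 - (3)*R2:  [  0   0  -1  -3 ]
Row echelon form:
[ 2   0  -4  |  -18 ]
[ 0  -3  -2  |   -6 ]
[ 0   0  -1  |   -3 ]
Back-substitution:
u = (-3) / -1 = 3
t = (-6 - (-2)*(3)) / -3 = 0
s = (-18 - (-4)*(3)) / 2 = -3

(-3, 0, 3)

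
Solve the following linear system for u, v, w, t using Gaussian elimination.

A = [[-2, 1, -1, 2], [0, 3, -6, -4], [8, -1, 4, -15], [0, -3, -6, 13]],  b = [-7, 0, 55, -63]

Forward elimination on [A|b]:
R3 <- R3 - (-4)*R1:  [  0   3   0  -7  27 ]
R3 <- R3 - (1)*R2:  [  0   0   6  -3  27 ]
R4 <- R4 - (-1)*R2:  [   0    0  -12    9  -63 ]
R4 <- R4 - (-2)*R3:  [  0   0   0   3  -9 ]
Row echelon form:
[ -2  1  -1   2  |  -7 ]
[  0  3  -6  -4  |   0 ]
[  0  0   6  -3  |  27 ]
[  0  0   0   3  |  -9 ]
Back-substitution:
t = (-9) / 3 = -3
w = (27 - (-3)*(-3)) / 6 = 3
v = (0 - (-6)*(3) - (-4)*(-3)) / 3 = 2
u = (-7 - (1)*(2) - (-1)*(3) - (2)*(-3)) / -2 = 0

(0, 2, 3, -3)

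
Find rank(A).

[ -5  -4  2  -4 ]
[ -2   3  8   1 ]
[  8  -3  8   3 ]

rank(A) = 3

Row reduction:
R2 <- R2 - (2/5)*R1:  [    0  23/5  36/5  13/5 ]
R3 <- R3 - (-8/5)*R1:  [     0  -47/5   56/5  -17/5 ]
R3 <- R3 - (-47/23)*R2:  [      0       0  596/23   44/23 ]
Row echelon form:
[ -5    -4       2     -4 ]
[  0  23/5    36/5   13/5 ]
[  0     0  596/23  44/23 ]
Nonzero rows / pivot columns: 3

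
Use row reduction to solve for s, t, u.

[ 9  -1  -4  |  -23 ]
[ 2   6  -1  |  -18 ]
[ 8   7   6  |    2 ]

(-1, -2, 4)

Forward elimination on [A|b]:
R2 <- R2 - (2/9)*R1:  [      0    56/9    -1/9  -116/9 ]
R3 <- R3 - (8/9)*R1:  [     0   71/9   86/9  202/9 ]
R3 <- R3 - (71/56)*R2:  [      0       0  543/56  543/14 ]
Row echelon form:
[ 9    -1      -4  |     -23 ]
[ 0  56/9    -1/9  |  -116/9 ]
[ 0     0  543/56  |  543/14 ]
Back-substitution:
u = (543/14) / (543/56) = 4
t = (-116/9 - (-1/9)*(4)) / (56/9) = -2
s = (-23 - (-1)*(-2) - (-4)*(4)) / 9 = -1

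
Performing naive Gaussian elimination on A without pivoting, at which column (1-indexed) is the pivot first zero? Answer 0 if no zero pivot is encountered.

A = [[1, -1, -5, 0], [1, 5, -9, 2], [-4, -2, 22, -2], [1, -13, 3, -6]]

Naive forward elimination:
R2 <- R2 - (1)*R1:  [  0   6  -4   2 ]
R3 <- R3 - (-4)*R1:  [  0  -6   2  -2 ]
R4 <- R4 - (1)*R1:  [   0  -12    8   -6 ]
R3 <- R3 - (-1)*R2:  [  0   0  -2   0 ]
R4 <- R4 - (-2)*R2:  [  0   0   0  -2 ]
All pivots nonzero; naive elimination completes without hitting a zero pivot.

first zero-pivot column = 0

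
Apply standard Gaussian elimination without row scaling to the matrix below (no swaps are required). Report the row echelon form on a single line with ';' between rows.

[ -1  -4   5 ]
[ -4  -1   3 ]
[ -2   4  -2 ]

REF = [-1 -4 5; 0 15 -17; 0 0 8/5]

Forward elimination:
R2 <- R2 - (4)*R1:  [   0   15  -17 ]
R3 <- R3 - (2)*R1:  [   0   12  -12 ]
R3 <- R3 - (4/5)*R2:  [   0    0  8/5 ]
Row echelon form:
[ -1  -4    5 ]
[  0  15  -17 ]
[  0   0  8/5 ]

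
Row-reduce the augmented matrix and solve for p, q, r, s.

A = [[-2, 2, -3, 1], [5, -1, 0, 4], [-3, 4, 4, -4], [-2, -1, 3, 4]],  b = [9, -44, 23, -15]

Forward elimination on [A|b]:
R2 <- R2 - (-5/2)*R1:  [     0      4  -15/2   13/2  -43/2 ]
R3 <- R3 - (3/2)*R1:  [     0      1   17/2  -11/2   19/2 ]
R4 <- R4 - (1)*R1:  [   0   -3    6    3  -24 ]
R3 <- R3 - (1/4)*R2:  [     0      0   83/8  -57/8  119/8 ]
R4 <- R4 - (-3/4)*R2:  [      0       0     3/8    63/8  -321/8 ]
R4 <- R4 - (3/83)*R3:  [        0         0         0    675/83  -3375/83 ]
Row echelon form:
[ -2  2     -3       1  |         9 ]
[  0  4  -15/2    13/2  |     -43/2 ]
[  0  0   83/8   -57/8  |     119/8 ]
[  0  0      0  675/83  |  -3375/83 ]
Back-substitution:
s = (-3375/83) / (675/83) = -5
r = (119/8 - (-57/8)*(-5)) / (83/8) = -2
q = (-43/2 - (-15/2)*(-2) - (13/2)*(-5)) / 4 = -1
p = (9 - (2)*(-1) - (-3)*(-2) - (1)*(-5)) / -2 = -5

(-5, -1, -2, -5)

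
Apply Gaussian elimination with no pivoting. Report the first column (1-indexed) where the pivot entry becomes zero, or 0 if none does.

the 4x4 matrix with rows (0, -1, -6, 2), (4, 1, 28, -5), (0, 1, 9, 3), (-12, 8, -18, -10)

first zero-pivot column = 1

Naive forward elimination:
Pivot entry (1,1) is zero but row 2 has 4 in column 1 -> naive elimination stops; a row interchange (e.g. R1 <-> R2) would be required here.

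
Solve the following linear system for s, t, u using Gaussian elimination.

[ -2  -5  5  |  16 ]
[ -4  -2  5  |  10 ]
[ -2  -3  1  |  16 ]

(-3, -4, -2)

Forward elimination on [A|b]:
R2 <- R2 - (2)*R1:  [   0    8   -5  -22 ]
R3 <- R3 - (1)*R1:  [  0   2  -4   0 ]
R3 <- R3 - (1/4)*R2:  [     0      0  -11/4   11/2 ]
Row echelon form:
[ -2  -5      5  |    16 ]
[  0   8     -5  |   -22 ]
[  0   0  -11/4  |  11/2 ]
Back-substitution:
u = (11/2) / (-11/4) = -2
t = (-22 - (-5)*(-2)) / 8 = -4
s = (16 - (-5)*(-4) - (5)*(-2)) / -2 = -3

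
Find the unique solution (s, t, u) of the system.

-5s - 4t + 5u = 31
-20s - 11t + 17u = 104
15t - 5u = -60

Forward elimination on [A|b]:
R2 <- R2 - (4)*R1:  [   0    5   -3  -20 ]
R3 <- R3 - (3)*R2:  [ 0  0  4  0 ]
Row echelon form:
[ -5  -4   5  |   31 ]
[  0   5  -3  |  -20 ]
[  0   0   4  |    0 ]
Back-substitution:
u = (0) / 4 = 0
t = (-20 - (-3)*(0)) / 5 = -4
s = (31 - (-4)*(-4) - (5)*(0)) / -5 = -3

(-3, -4, 0)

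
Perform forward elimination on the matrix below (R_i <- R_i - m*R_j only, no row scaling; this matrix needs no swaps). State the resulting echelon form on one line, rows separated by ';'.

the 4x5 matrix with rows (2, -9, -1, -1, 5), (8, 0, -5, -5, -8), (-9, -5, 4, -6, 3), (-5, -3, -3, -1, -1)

Forward elimination:
R2 <- R2 - (4)*R1:  [   0   36   -1   -1  -28 ]
R3 <- R3 - (-9/2)*R1:  [     0  -91/2   -1/2  -21/2   51/2 ]
R4 <- R4 - (-5/2)*R1:  [     0  -51/2  -11/2   -7/2   23/2 ]
R3 <- R3 - (-91/72)*R2:  [       0        0  -127/72  -847/72    -89/9 ]
R4 <- R4 - (-17/24)*R2:  [       0        0  -149/24  -101/24    -25/3 ]
R4 <- R4 - (447/127)*R3:  [        0         0         0  4724/127  3362/127 ]
Row echelon form:
[ 2  -9       -1        -1         5 ]
[ 0  36       -1        -1       -28 ]
[ 0   0  -127/72   -847/72     -89/9 ]
[ 0   0        0  4724/127  3362/127 ]

REF = [2 -9 -1 -1 5; 0 36 -1 -1 -28; 0 0 -127/72 -847/72 -89/9; 0 0 0 4724/127 3362/127]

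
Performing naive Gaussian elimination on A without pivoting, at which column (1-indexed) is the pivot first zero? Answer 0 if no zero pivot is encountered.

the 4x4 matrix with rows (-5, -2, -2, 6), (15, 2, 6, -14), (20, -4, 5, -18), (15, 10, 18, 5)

first zero-pivot column = 0

Naive forward elimination:
R2 <- R2 - (-3)*R1:  [  0  -4   0   4 ]
R3 <- R3 - (-4)*R1:  [   0  -12   -3    6 ]
R4 <- R4 - (-3)*R1:  [  0   4  12  23 ]
R3 <- R3 - (3)*R2:  [  0   0  -3  -6 ]
R4 <- R4 - (-1)*R2:  [  0   0  12  27 ]
R4 <- R4 - (-4)*R3:  [ 0  0  0  3 ]
All pivots nonzero; naive elimination completes without hitting a zero pivot.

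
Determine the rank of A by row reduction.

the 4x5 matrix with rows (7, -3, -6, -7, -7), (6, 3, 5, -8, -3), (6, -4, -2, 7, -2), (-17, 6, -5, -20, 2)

Row reduction:
R2 <- R2 - (6/7)*R1:  [    0  39/7  71/7    -2     3 ]
R3 <- R3 - (6/7)*R1:  [     0  -10/7   22/7     13      4 ]
R4 <- R4 - (-17/7)*R1:  [      0    -9/7  -137/7     -37     -15 ]
R3 <- R3 - (-10/39)*R2:  [      0       0  224/39  487/39   62/13 ]
R4 <- R4 - (-3/13)*R2:  [       0        0  -224/13  -487/13  -186/13 ]
R4 <- R4 - (-3)*R3:  [ 0  0  0  0  0 ]
Row echelon form:
[ 7    -3      -6      -7     -7 ]
[ 0  39/7    71/7      -2      3 ]
[ 0     0  224/39  487/39  62/13 ]
[ 0     0       0       0      0 ]
Nonzero rows / pivot columns: 3

rank(A) = 3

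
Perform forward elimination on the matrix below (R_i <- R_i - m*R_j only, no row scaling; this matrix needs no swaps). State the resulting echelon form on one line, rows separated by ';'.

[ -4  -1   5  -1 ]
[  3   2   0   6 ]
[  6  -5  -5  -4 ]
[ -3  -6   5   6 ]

REF = [-4 -1 5 -1; 0 5/4 15/4 21/4; 0 0 22 109/5; 0 0 0 263/22]

Forward elimination:
R2 <- R2 - (-3/4)*R1:  [    0   5/4  15/4  21/4 ]
R3 <- R3 - (-3/2)*R1:  [     0  -13/2    5/2  -11/2 ]
R4 <- R4 - (3/4)*R1:  [     0  -21/4    5/4   27/4 ]
R3 <- R3 - (-26/5)*R2:  [     0      0     22  109/5 ]
R4 <- R4 - (-21/5)*R2:  [     0      0     17  144/5 ]
R4 <- R4 - (17/22)*R3:  [      0       0       0  263/22 ]
Row echelon form:
[ -4   -1     5      -1 ]
[  0  5/4  15/4    21/4 ]
[  0    0    22   109/5 ]
[  0    0     0  263/22 ]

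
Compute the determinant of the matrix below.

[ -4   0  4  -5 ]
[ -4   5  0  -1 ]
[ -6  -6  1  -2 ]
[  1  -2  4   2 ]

Forward elimination:
R2 <- R2 - (1)*R1:  [  0   5  -4   4 ]
R3 <- R3 - (3/2)*R1:  [    0    -6    -5  11/2 ]
R4 <- R4 - (-1/4)*R1:  [   0   -2    5  3/4 ]
R3 <- R3 - (-6/5)*R2:  [      0       0   -49/5  103/10 ]
R4 <- R4 - (-2/5)*R2:  [     0      0   17/5  47/20 ]
R4 <- R4 - (-17/49)*R3:  [        0         0         0  1161/196 ]
Upper-triangular form:
[ -4  0      4        -5 ]
[  0  5     -4         4 ]
[  0  0  -49/5    103/10 ]
[  0  0      0  1161/196 ]
det(A) = (-1)^0 * (-4) * (5) * (-49/5) * (1161/196) = 1161  (0 row swaps -> sign +1)

det(A) = 1161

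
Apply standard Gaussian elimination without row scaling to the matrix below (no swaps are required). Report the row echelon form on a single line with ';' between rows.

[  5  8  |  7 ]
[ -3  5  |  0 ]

Forward elimination:
R2 <- R2 - (-3/5)*R1:  [    0  49/5  21/5 ]
Row echelon form:
[ 5     8  |     7 ]
[ 0  49/5  |  21/5 ]

REF = [5 8 7; 0 49/5 21/5]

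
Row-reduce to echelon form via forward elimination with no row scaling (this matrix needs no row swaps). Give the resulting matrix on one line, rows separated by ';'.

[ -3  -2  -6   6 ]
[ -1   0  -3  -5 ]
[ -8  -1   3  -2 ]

REF = [-3 -2 -6 6; 0 2/3 -1 -7; 0 0 51/2 55/2]

Forward elimination:
R2 <- R2 - (1/3)*R1:  [   0  2/3   -1   -7 ]
R3 <- R3 - (8/3)*R1:  [    0  13/3    19   -18 ]
R3 <- R3 - (13/2)*R2:  [    0     0  51/2  55/2 ]
Row echelon form:
[ -3   -2    -6     6 ]
[  0  2/3    -1    -7 ]
[  0    0  51/2  55/2 ]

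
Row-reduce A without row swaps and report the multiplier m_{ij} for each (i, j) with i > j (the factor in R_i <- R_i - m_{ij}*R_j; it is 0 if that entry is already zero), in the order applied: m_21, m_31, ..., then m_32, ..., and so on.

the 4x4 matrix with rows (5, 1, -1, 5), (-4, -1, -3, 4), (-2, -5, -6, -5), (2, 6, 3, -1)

Forward elimination:
R2 <- R2 - (-4/5)*R1:  [     0   -1/5  -19/5      8 ]
R3 <- R3 - (-2/5)*R1:  [     0  -23/5  -32/5     -3 ]
R4 <- R4 - (2/5)*R1:  [    0  28/5  17/5    -3 ]
R3 <- R3 - (23)*R2:  [    0     0    81  -187 ]
R4 <- R4 - (-28)*R2:  [    0     0  -103   221 ]
R4 <- R4 - (-103/81)*R3:  [        0         0         0  -1360/81 ]
Multipliers (in order of application): m_{21} = -4/5, m_{31} = -2/5, m_{41} = 2/5, m_{32} = 23, m_{42} = -28, m_{43} = -103/81

multipliers: -4/5, -2/5, 2/5, 23, -28, -103/81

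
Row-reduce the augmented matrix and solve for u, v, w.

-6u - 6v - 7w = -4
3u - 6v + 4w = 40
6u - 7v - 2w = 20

Forward elimination on [A|b]:
R2 <- R2 - (-1/2)*R1:  [   0   -9  1/2   38 ]
R3 <- R3 - (-1)*R1:  [   0  -13   -9   16 ]
R3 <- R3 - (13/9)*R2:  [       0        0  -175/18   -350/9 ]
Row echelon form:
[ -6  -6       -7  |      -4 ]
[  0  -9      1/2  |      38 ]
[  0   0  -175/18  |  -350/9 ]
Back-substitution:
w = (-350/9) / (-175/18) = 4
v = (38 - (1/2)*(4)) / -9 = -4
u = (-4 - (-6)*(-4) - (-7)*(4)) / -6 = 0

(0, -4, 4)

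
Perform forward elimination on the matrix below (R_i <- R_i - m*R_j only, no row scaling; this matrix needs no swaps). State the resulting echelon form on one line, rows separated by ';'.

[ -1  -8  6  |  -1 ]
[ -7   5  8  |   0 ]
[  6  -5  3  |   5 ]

Forward elimination:
R2 <- R2 - (7)*R1:  [   0   61  -34    7 ]
R3 <- R3 - (-6)*R1:  [   0  -53   39   -1 ]
R3 <- R3 - (-53/61)*R2:  [      0       0  577/61  310/61 ]
Row echelon form:
[ -1  -8       6  |      -1 ]
[  0  61     -34  |       7 ]
[  0   0  577/61  |  310/61 ]

REF = [-1 -8 6 -1; 0 61 -34 7; 0 0 577/61 310/61]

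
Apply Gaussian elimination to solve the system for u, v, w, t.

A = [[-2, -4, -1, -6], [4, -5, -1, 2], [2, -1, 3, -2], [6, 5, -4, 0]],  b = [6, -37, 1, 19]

Forward elimination on [A|b]:
R2 <- R2 - (-2)*R1:  [   0  -13   -3  -10  -25 ]
R3 <- R3 - (-1)*R1:  [  0  -5   2  -8   7 ]
R4 <- R4 - (-3)*R1:  [   0   -7   -7  -18   37 ]
R3 <- R3 - (5/13)*R2:  [      0       0   41/13  -54/13  216/13 ]
R4 <- R4 - (7/13)*R2:  [       0        0   -70/13  -164/13   656/13 ]
R4 <- R4 - (-70/41)*R3:  [       0        0        0  -808/41  3232/41 ]
Row echelon form:
[ -2   -4     -1       -6  |        6 ]
[  0  -13     -3      -10  |      -25 ]
[  0    0  41/13   -54/13  |   216/13 ]
[  0    0      0  -808/41  |  3232/41 ]
Back-substitution:
t = (3232/41) / (-808/41) = -4
w = (216/13 - (-54/13)*(-4)) / (41/13) = 0
v = (-25 - (-3)*(0) - (-10)*(-4)) / -13 = 5
u = (6 - (-4)*(5) - (-1)*(0) - (-6)*(-4)) / -2 = -1

(-1, 5, 0, -4)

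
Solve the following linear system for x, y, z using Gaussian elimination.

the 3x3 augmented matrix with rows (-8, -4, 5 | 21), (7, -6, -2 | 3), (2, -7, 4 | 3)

(-3, -3, -3)

Forward elimination on [A|b]:
R2 <- R2 - (-7/8)*R1:  [     0  -19/2   19/8  171/8 ]
R3 <- R3 - (-1/4)*R1:  [    0    -8  21/4  33/4 ]
R3 <- R3 - (16/19)*R2:  [     0      0   13/4  -39/4 ]
Row echelon form:
[ -8     -4     5  |     21 ]
[  0  -19/2  19/8  |  171/8 ]
[  0      0  13/4  |  -39/4 ]
Back-substitution:
z = (-39/4) / (13/4) = -3
y = (171/8 - (19/8)*(-3)) / (-19/2) = -3
x = (21 - (-4)*(-3) - (5)*(-3)) / -8 = -3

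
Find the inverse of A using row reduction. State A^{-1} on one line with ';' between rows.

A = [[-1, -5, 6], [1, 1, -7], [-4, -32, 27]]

Gauss-Jordan on [A | I]:
R1 <- (1/-1)*R1:  [  1   5  -6  |  -1   0   0 ]
R2 <- R2 - (1)*R1:  [  0  -4  -1  |   1   1   0 ]
R3 <- R3 - (-4)*R1:  [   0  -12    3  |   -4    0    1 ]
R2 <- (1/-4)*R2:  [    0     1   1/4  |  -1/4  -1/4     0 ]
R1 <- R1 - (5)*R2:  [     1      0  -29/4  |    1/4    5/4      0 ]
R3 <- R3 - (-12)*R2:  [  0   0   6  |  -7  -3   1 ]
R3 <- (1/6)*R3:  [    0     0     1  |  -7/6  -1/2   1/6 ]
R1 <- R1 - (-29/4)*R3:  [       1        0        0  |  -197/24    -19/8    29/24 ]
R2 <- R2 - (1/4)*R3:  [     0      1      0  |   1/24   -1/8  -1/24 ]
Right block of [I | A^{-1}] is the inverse:
[ -197/24  -19/8  29/24 ]
[    1/24   -1/8  -1/24 ]
[    -7/6   -1/2    1/6 ]

inverse = [-197/24 -19/8 29/24; 1/24 -1/8 -1/24; -7/6 -1/2 1/6]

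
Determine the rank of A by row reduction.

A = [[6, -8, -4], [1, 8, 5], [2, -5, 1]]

Row reduction:
R2 <- R2 - (1/6)*R1:  [    0  28/3  17/3 ]
R3 <- R3 - (1/3)*R1:  [    0  -7/3   7/3 ]
R3 <- R3 - (-1/4)*R2:  [    0     0  15/4 ]
Row echelon form:
[ 6    -8    -4 ]
[ 0  28/3  17/3 ]
[ 0     0  15/4 ]
Nonzero rows / pivot columns: 3

rank(A) = 3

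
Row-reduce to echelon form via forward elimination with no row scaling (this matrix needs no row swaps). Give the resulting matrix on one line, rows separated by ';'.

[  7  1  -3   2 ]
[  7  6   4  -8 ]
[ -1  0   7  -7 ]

REF = [7 1 -3 2; 0 5 7 -10; 0 0 223/35 -45/7]

Forward elimination:
R2 <- R2 - (1)*R1:  [   0    5    7  -10 ]
R3 <- R3 - (-1/7)*R1:  [     0    1/7   46/7  -47/7 ]
R3 <- R3 - (1/35)*R2:  [      0       0  223/35   -45/7 ]
Row echelon form:
[ 7  1      -3      2 ]
[ 0  5       7    -10 ]
[ 0  0  223/35  -45/7 ]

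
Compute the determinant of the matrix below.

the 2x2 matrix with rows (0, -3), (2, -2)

det(A) = 6

Forward elimination:
R1 <-> R2   (pivot in column 1 was zero)
[ 2  -2 ]
[ 0  -3 ]
Upper-triangular form:
[ 2  -2 ]
[ 0  -3 ]
det(A) = (-1)^1 * (2) * (-3) = 6  (1 row swap -> sign -1)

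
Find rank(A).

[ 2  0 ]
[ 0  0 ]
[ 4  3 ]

Row reduction:
R3 <- R3 - (2)*R1:  [ 0  3 ]
R2 <-> R3   (pivot in column 2 was zero)
[ 2  0 ]
[ 0  3 ]
[ 0  0 ]
Row echelon form:
[ 2  0 ]
[ 0  3 ]
[ 0  0 ]
Nonzero rows / pivot columns: 2

rank(A) = 2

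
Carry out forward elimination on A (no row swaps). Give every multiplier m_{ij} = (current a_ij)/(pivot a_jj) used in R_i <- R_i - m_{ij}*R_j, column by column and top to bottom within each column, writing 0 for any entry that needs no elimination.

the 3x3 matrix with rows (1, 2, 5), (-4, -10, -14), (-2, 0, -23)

multipliers: -4, -2, -2

Forward elimination:
R2 <- R2 - (-4)*R1:  [  0  -2   6 ]
R3 <- R3 - (-2)*R1:  [   0    4  -13 ]
R3 <- R3 - (-2)*R2:  [  0   0  -1 ]
Multipliers (in order of application): m_{21} = -4, m_{31} = -2, m_{32} = -2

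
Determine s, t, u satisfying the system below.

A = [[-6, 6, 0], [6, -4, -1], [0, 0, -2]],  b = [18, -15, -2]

Forward elimination on [A|b]:
R2 <- R2 - (-1)*R1:  [  0   2  -1   3 ]
Row echelon form:
[ -6  6   0  |  18 ]
[  0  2  -1  |   3 ]
[  0  0  -2  |  -2 ]
Back-substitution:
u = (-2) / -2 = 1
t = (3 - (-1)*(1)) / 2 = 2
s = (18 - (6)*(2)) / -6 = -1

(-1, 2, 1)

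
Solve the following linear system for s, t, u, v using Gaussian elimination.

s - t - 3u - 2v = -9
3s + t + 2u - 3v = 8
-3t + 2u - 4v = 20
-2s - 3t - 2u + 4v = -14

(-3, 0, 4, -3)

Forward elimination on [A|b]:
R2 <- R2 - (3)*R1:  [  0   4  11   3  35 ]
R4 <- R4 - (-2)*R1:  [   0   -5   -8    0  -32 ]
R3 <- R3 - (-3/4)*R2:  [     0      0   41/4   -7/4  185/4 ]
R4 <- R4 - (-5/4)*R2:  [    0     0  23/4  15/4  47/4 ]
R4 <- R4 - (23/41)*R3:  [       0        0        0   194/41  -582/41 ]
Row echelon form:
[ 1  -1    -3      -2  |       -9 ]
[ 0   4    11       3  |       35 ]
[ 0   0  41/4    -7/4  |    185/4 ]
[ 0   0     0  194/41  |  -582/41 ]
Back-substitution:
v = (-582/41) / (194/41) = -3
u = (185/4 - (-7/4)*(-3)) / (41/4) = 4
t = (35 - (11)*(4) - (3)*(-3)) / 4 = 0
s = (-9 - (-1)*(0) - (-3)*(4) - (-2)*(-3)) / 1 = -3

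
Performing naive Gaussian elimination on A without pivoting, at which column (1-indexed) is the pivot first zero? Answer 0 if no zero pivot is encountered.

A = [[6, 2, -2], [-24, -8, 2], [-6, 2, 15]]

first zero-pivot column = 2

Naive forward elimination:
R2 <- R2 - (-4)*R1:  [  0   0  -6 ]
R3 <- R3 - (-1)*R1:  [  0   4  13 ]
Matrix at this point:
[ 6  2  -2 ]
[ 0  0  -6 ]
[ 0  4  13 ]
Pivot entry (2,2) is zero but row 3 has 4 in column 2 -> naive elimination stops; a row interchange (e.g. R2 <-> R3) would be required here.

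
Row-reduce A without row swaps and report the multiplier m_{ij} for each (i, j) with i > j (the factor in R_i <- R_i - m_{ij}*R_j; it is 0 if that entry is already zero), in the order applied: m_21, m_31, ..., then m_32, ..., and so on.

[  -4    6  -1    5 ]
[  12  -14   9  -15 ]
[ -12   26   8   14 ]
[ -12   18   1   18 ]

multipliers: -3, 3, 3, 2, 0, -4

Forward elimination:
R2 <- R2 - (-3)*R1:  [ 0  4  6  0 ]
R3 <- R3 - (3)*R1:  [  0   8  11  -1 ]
R4 <- R4 - (3)*R1:  [ 0  0  4  3 ]
R3 <- R3 - (2)*R2:  [  0   0  -1  -1 ]
R4: entry in column 2 is already 0 -> m_{42} = 0 (no row operation needed)
R4 <- R4 - (-4)*R3:  [  0   0   0  -1 ]
Multipliers (in order of application): m_{21} = -3, m_{31} = 3, m_{41} = 3, m_{32} = 2, m_{42} = 0, m_{43} = -4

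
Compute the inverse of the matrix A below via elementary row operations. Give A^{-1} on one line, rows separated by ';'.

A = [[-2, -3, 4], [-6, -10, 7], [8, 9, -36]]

Gauss-Jordan on [A | I]:
R1 <- (1/-2)*R1:  [    1   3/2    -2  |  -1/2     0     0 ]
R2 <- R2 - (-6)*R1:  [  0  -1  -5  |  -3   1   0 ]
R3 <- R3 - (8)*R1:  [   0   -3  -20  |    4    0    1 ]
R2 <- (1/-1)*R2:  [  0   1   5  |   3  -1   0 ]
R1 <- R1 - (3/2)*R2:  [     1      0  -19/2  |     -5    3/2      0 ]
R3 <- R3 - (-3)*R2:  [  0   0  -5  |  13  -3   1 ]
R3 <- (1/-5)*R3:  [     0      0      1  |  -13/5    3/5   -1/5 ]
R1 <- R1 - (-19/2)*R3:  [       1        0        0  |  -297/10     36/5   -19/10 ]
R2 <- R2 - (5)*R3:  [  0   1   0  |  16  -4   1 ]
Right block of [I | A^{-1}] is the inverse:
[ -297/10  36/5  -19/10 ]
[      16    -4       1 ]
[   -13/5   3/5    -1/5 ]

inverse = [-297/10 36/5 -19/10; 16 -4 1; -13/5 3/5 -1/5]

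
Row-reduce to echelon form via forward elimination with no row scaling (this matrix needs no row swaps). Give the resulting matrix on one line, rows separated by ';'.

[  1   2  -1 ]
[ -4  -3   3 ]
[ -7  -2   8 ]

REF = [1 2 -1; 0 5 -1; 0 0 17/5]

Forward elimination:
R2 <- R2 - (-4)*R1:  [  0   5  -1 ]
R3 <- R3 - (-7)*R1:  [  0  12   1 ]
R3 <- R3 - (12/5)*R2:  [    0     0  17/5 ]
Row echelon form:
[ 1  2    -1 ]
[ 0  5    -1 ]
[ 0  0  17/5 ]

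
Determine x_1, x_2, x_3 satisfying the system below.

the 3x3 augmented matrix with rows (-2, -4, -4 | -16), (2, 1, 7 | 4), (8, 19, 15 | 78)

(-4, 5, 1)

Forward elimination on [A|b]:
R2 <- R2 - (-1)*R1:  [   0   -3    3  -12 ]
R3 <- R3 - (-4)*R1:  [  0   3  -1  14 ]
R3 <- R3 - (-1)*R2:  [ 0  0  2  2 ]
Row echelon form:
[ -2  -4  -4  |  -16 ]
[  0  -3   3  |  -12 ]
[  0   0   2  |    2 ]
Back-substitution:
x_3 = (2) / 2 = 1
x_2 = (-12 - (3)*(1)) / -3 = 5
x_1 = (-16 - (-4)*(5) - (-4)*(1)) / -2 = -4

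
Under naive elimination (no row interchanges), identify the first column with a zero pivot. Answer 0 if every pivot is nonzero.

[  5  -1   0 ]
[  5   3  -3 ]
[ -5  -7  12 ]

Naive forward elimination:
R2 <- R2 - (1)*R1:  [  0   4  -3 ]
R3 <- R3 - (-1)*R1:  [  0  -8  12 ]
R3 <- R3 - (-2)*R2:  [ 0  0  6 ]
All pivots nonzero; naive elimination completes without hitting a zero pivot.

first zero-pivot column = 0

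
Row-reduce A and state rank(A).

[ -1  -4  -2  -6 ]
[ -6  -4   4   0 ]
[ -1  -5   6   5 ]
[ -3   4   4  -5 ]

Row reduction:
R2 <- R2 - (6)*R1:  [  0  20  16  36 ]
R3 <- R3 - (1)*R1:  [  0  -1   8  11 ]
R4 <- R4 - (3)*R1:  [  0  16  10  13 ]
R3 <- R3 - (-1/20)*R2:  [    0     0  44/5  64/5 ]
R4 <- R4 - (4/5)*R2:  [     0      0  -14/5  -79/5 ]
R4 <- R4 - (-7/22)*R3:  [       0        0        0  -129/11 ]
Row echelon form:
[ -1  -4    -2       -6 ]
[  0  20    16       36 ]
[  0   0  44/5     64/5 ]
[  0   0     0  -129/11 ]
Nonzero rows / pivot columns: 4

rank(A) = 4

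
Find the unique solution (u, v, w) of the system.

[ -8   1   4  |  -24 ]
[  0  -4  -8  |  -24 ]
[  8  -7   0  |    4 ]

(4, 4, 1)

Forward elimination on [A|b]:
R3 <- R3 - (-1)*R1:  [   0   -6    4  -20 ]
R3 <- R3 - (3/2)*R2:  [  0   0  16  16 ]
Row echelon form:
[ -8   1   4  |  -24 ]
[  0  -4  -8  |  -24 ]
[  0   0  16  |   16 ]
Back-substitution:
w = (16) / 16 = 1
v = (-24 - (-8)*(1)) / -4 = 4
u = (-24 - (1)*(4) - (4)*(1)) / -8 = 4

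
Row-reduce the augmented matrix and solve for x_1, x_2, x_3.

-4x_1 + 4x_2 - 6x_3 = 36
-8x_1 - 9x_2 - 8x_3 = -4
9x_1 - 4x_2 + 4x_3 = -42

Forward elimination on [A|b]:
R2 <- R2 - (2)*R1:  [   0  -17    4  -76 ]
R3 <- R3 - (-9/4)*R1:  [     0      5  -19/2     39 ]
R3 <- R3 - (-5/17)*R2:  [       0        0  -283/34   283/17 ]
Row echelon form:
[ -4    4       -6  |      36 ]
[  0  -17        4  |     -76 ]
[  0    0  -283/34  |  283/17 ]
Back-substitution:
x_3 = (283/17) / (-283/34) = -2
x_2 = (-76 - (4)*(-2)) / -17 = 4
x_1 = (36 - (4)*(4) - (-6)*(-2)) / -4 = -2

(-2, 4, -2)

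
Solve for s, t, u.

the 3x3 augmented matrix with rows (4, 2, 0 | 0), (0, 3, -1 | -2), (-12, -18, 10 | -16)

Forward elimination on [A|b]:
R3 <- R3 - (-3)*R1:  [   0  -12   10  -16 ]
R3 <- R3 - (-4)*R2:  [   0    0    6  -24 ]
Row echelon form:
[ 4  2   0  |    0 ]
[ 0  3  -1  |   -2 ]
[ 0  0   6  |  -24 ]
Back-substitution:
u = (-24) / 6 = -4
t = (-2 - (-1)*(-4)) / 3 = -2
s = (0 - (2)*(-2)) / 4 = 1

(1, -2, -4)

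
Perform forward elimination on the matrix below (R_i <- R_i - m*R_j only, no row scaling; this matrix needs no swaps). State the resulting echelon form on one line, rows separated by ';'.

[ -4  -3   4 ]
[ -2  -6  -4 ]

REF = [-4 -3 4; 0 -9/2 -6]

Forward elimination:
R2 <- R2 - (1/2)*R1:  [    0  -9/2    -6 ]
Row echelon form:
[ -4    -3   4 ]
[  0  -9/2  -6 ]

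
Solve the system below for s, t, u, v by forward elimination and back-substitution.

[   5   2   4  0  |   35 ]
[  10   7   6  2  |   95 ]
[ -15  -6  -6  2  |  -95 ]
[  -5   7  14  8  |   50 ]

(5, 5, 0, 5)

Forward elimination on [A|b]:
R2 <- R2 - (2)*R1:  [  0   3  -2   2  25 ]
R3 <- R3 - (-3)*R1:  [  0   0   6   2  10 ]
R4 <- R4 - (-1)*R1:  [  0   9  18   8  85 ]
R4 <- R4 - (3)*R2:  [  0   0  24   2  10 ]
R4 <- R4 - (4)*R3:  [   0    0    0   -6  -30 ]
Row echelon form:
[ 5  2   4   0  |   35 ]
[ 0  3  -2   2  |   25 ]
[ 0  0   6   2  |   10 ]
[ 0  0   0  -6  |  -30 ]
Back-substitution:
v = (-30) / -6 = 5
u = (10 - (2)*(5)) / 6 = 0
t = (25 - (-2)*(0) - (2)*(5)) / 3 = 5
s = (35 - (2)*(5) - (4)*(0)) / 5 = 5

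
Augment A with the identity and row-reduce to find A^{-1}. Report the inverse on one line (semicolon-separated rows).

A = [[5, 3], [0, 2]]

Gauss-Jordan on [A | I]:
R1 <- (1/5)*R1:  [   1  3/5  |  1/5    0 ]
R2 <- (1/2)*R2:  [   0    1  |    0  1/2 ]
R1 <- R1 - (3/5)*R2:  [     1      0  |    1/5  -3/10 ]
Right block of [I | A^{-1}] is the inverse:
[ 1/5  -3/10 ]
[   0    1/2 ]

inverse = [1/5 -3/10; 0 1/2]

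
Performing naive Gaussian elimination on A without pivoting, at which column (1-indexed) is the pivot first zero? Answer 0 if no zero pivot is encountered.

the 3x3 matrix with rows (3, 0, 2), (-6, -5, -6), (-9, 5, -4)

first zero-pivot column = 3

Naive forward elimination:
R2 <- R2 - (-2)*R1:  [  0  -5  -2 ]
R3 <- R3 - (-3)*R1:  [ 0  5  2 ]
R3 <- R3 - (-1)*R2:  [ 0  0  0 ]
Matrix at this point:
[ 3   0   2 ]
[ 0  -5  -2 ]
[ 0   0   0 ]
Pivot entry (3,3) in the last row is zero and there are no rows below to swap with -> zero pivot in column 3 (A is singular).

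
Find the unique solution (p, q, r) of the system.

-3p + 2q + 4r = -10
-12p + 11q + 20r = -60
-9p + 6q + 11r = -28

Forward elimination on [A|b]:
R2 <- R2 - (4)*R1:  [   0    3    4  -20 ]
R3 <- R3 - (3)*R1:  [  0   0  -1   2 ]
Row echelon form:
[ -3  2   4  |  -10 ]
[  0  3   4  |  -20 ]
[  0  0  -1  |    2 ]
Back-substitution:
r = (2) / -1 = -2
q = (-20 - (4)*(-2)) / 3 = -4
p = (-10 - (2)*(-4) - (4)*(-2)) / -3 = -2

(-2, -4, -2)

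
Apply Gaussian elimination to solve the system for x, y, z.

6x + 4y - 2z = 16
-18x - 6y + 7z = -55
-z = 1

Forward elimination on [A|b]:
R2 <- R2 - (-3)*R1:  [  0   6   1  -7 ]
Row echelon form:
[ 6  4  -2  |  16 ]
[ 0  6   1  |  -7 ]
[ 0  0  -1  |   1 ]
Back-substitution:
z = (1) / -1 = -1
y = (-7 - (1)*(-1)) / 6 = -1
x = (16 - (4)*(-1) - (-2)*(-1)) / 6 = 3

(3, -1, -1)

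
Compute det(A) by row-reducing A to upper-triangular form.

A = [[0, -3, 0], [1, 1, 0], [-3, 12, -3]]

Forward elimination:
R1 <-> R2   (pivot in column 1 was zero)
[  1   1   0 ]
[  0  -3   0 ]
[ -3  12  -3 ]
R3 <- R3 - (-3)*R1:  [  0  15  -3 ]
R3 <- R3 - (-5)*R2:  [  0   0  -3 ]
Upper-triangular form:
[ 1   1   0 ]
[ 0  -3   0 ]
[ 0   0  -3 ]
det(A) = (-1)^1 * (1) * (-3) * (-3) = -9  (1 row swap -> sign -1)

det(A) = -9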